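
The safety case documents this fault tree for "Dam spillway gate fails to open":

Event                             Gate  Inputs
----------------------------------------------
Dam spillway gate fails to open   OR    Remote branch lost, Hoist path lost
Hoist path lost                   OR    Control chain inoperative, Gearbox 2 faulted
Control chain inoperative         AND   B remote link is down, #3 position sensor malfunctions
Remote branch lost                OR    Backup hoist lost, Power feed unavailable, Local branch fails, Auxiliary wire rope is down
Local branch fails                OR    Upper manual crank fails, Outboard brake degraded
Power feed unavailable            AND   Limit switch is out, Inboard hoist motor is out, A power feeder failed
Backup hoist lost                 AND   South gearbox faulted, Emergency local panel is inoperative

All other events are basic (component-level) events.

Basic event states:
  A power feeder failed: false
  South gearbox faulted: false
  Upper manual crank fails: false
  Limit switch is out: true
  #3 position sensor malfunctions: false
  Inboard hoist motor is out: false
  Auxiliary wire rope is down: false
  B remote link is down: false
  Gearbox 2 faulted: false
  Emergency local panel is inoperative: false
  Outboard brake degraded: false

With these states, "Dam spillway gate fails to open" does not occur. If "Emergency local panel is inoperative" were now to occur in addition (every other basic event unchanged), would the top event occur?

No

Counterfactual: set "Emergency local panel is inoperative" to occurred.
Backup hoist lost [AND]: South gearbox faulted=not, Emergency local panel is inoperative=occurs → not all inputs occur → does not occur.
Power feed unavailable [AND]: Limit switch is out=occurs, Inboard hoist motor is out=not, A power feeder failed=not → not all inputs occur → does not occur.
Local branch fails [OR]: Upper manual crank fails=not, Outboard brake degraded=not → no input occurs → does not occur.
Remote branch lost [OR]: Backup hoist lost=not, Power feed unavailable=not, Local branch fails=not, Auxiliary wire rope is down=not → no input occurs → does not occur.
Control chain inoperative [AND]: B remote link is down=not, #3 position sensor malfunctions=not → not all inputs occur → does not occur.
Hoist path lost [OR]: Control chain inoperative=not, Gearbox 2 faulted=not → no input occurs → does not occur.
Dam spillway gate fails to open [OR]: Remote branch lost=not, Hoist path lost=not → no input occurs → does not occur.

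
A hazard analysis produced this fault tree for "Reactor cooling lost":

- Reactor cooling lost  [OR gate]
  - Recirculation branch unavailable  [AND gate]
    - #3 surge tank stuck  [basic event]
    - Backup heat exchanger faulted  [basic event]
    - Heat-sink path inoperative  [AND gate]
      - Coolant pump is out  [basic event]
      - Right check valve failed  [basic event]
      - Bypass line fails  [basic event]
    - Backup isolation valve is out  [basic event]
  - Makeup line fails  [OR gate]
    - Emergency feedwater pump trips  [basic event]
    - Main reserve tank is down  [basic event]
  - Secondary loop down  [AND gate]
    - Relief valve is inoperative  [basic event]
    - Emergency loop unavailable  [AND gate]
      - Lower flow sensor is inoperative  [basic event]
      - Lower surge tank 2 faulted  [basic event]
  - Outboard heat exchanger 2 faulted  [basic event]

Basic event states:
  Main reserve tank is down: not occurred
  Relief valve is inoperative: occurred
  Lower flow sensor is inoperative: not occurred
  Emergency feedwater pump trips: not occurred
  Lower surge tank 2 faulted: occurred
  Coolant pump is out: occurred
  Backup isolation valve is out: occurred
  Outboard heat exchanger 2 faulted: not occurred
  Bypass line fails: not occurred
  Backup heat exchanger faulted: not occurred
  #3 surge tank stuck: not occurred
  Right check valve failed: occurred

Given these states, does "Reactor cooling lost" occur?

Heat-sink path inoperative [AND]: Coolant pump is out=occurs, Right check valve failed=occurs, Bypass line fails=not → not all inputs occur → does not occur.
Recirculation branch unavailable [AND]: #3 surge tank stuck=not, Backup heat exchanger faulted=not, Heat-sink path inoperative=not, Backup isolation valve is out=occurs → not all inputs occur → does not occur.
Makeup line fails [OR]: Emergency feedwater pump trips=not, Main reserve tank is down=not → no input occurs → does not occur.
Emergency loop unavailable [AND]: Lower flow sensor is inoperative=not, Lower surge tank 2 faulted=occurs → not all inputs occur → does not occur.
Secondary loop down [AND]: Relief valve is inoperative=occurs, Emergency loop unavailable=not → not all inputs occur → does not occur.
Reactor cooling lost [OR]: Recirculation branch unavailable=not, Makeup line fails=not, Secondary loop down=not, Outboard heat exchanger 2 faulted=not → no input occurs → does not occur.

No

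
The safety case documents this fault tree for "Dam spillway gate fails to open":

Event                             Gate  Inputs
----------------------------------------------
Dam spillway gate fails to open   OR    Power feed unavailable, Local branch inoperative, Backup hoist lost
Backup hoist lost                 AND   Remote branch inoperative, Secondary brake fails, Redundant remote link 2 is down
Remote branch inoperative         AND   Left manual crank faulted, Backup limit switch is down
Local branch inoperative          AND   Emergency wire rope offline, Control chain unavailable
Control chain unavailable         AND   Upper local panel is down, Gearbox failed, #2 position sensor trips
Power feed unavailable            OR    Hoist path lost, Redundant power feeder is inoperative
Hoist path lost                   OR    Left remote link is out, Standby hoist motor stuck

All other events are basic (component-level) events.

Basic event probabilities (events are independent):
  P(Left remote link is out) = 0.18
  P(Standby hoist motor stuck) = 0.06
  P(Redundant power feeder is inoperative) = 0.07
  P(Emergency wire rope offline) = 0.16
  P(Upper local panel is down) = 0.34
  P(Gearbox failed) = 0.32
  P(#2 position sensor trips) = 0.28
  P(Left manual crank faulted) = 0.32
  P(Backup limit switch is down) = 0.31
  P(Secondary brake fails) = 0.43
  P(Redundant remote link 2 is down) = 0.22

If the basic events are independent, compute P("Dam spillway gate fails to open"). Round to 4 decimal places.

0.2933

P(Hoist path lost) [OR] = 1 − (1−0.18) × (1−0.06) = 0.229200
P(Power feed unavailable) [OR] = 1 − (1−0.229200) × (1−0.07) = 0.283156
P(Control chain unavailable) [AND] = 0.34 × 0.32 × 0.28 = 0.030464
P(Local branch inoperative) [AND] = 0.16 × 0.030464 = 0.004874
P(Remote branch inoperative) [AND] = 0.32 × 0.31 = 0.099200
P(Backup hoist lost) [AND] = 0.099200 × 0.43 × 0.22 = 0.009384
P(Dam spillway gate fails to open) [OR] = 1 − (1−0.283156) × (1−0.004874) × (1−0.009384) = 0.293344
Rounded to 4 decimal places: P(Dam spillway gate fails to open) ≈ 0.2933.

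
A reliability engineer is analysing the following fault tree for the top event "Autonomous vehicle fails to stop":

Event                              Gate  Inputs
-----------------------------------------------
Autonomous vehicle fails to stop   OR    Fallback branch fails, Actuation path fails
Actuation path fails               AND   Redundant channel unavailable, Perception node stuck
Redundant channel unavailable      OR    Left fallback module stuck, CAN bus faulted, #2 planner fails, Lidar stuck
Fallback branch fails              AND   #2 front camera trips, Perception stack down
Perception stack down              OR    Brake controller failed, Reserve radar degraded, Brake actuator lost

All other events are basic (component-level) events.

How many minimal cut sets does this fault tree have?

Perception stack down [OR]: union of children's cut sets → 3 cut set(s).
Fallback branch fails [AND]: one cut set from each child combined → 1 × 3 = 3 cut set(s).
Redundant channel unavailable [OR]: union of children's cut sets → 4 cut set(s).
Actuation path fails [AND]: one cut set from each child combined → 4 × 1 = 4 cut set(s).
Autonomous vehicle fails to stop [OR]: union of children's cut sets → 7 cut set(s).
Minimal cut sets: {#2 front camera trips, Brake controller failed}; {#2 front camera trips, Reserve radar degraded}; {#2 front camera trips, Brake actuator lost}; {Left fallback module stuck, Perception node stuck}; {CAN bus faulted, Perception node stuck}; {#2 planner fails, Perception node stuck}; {Lidar stuck, Perception node stuck}.

7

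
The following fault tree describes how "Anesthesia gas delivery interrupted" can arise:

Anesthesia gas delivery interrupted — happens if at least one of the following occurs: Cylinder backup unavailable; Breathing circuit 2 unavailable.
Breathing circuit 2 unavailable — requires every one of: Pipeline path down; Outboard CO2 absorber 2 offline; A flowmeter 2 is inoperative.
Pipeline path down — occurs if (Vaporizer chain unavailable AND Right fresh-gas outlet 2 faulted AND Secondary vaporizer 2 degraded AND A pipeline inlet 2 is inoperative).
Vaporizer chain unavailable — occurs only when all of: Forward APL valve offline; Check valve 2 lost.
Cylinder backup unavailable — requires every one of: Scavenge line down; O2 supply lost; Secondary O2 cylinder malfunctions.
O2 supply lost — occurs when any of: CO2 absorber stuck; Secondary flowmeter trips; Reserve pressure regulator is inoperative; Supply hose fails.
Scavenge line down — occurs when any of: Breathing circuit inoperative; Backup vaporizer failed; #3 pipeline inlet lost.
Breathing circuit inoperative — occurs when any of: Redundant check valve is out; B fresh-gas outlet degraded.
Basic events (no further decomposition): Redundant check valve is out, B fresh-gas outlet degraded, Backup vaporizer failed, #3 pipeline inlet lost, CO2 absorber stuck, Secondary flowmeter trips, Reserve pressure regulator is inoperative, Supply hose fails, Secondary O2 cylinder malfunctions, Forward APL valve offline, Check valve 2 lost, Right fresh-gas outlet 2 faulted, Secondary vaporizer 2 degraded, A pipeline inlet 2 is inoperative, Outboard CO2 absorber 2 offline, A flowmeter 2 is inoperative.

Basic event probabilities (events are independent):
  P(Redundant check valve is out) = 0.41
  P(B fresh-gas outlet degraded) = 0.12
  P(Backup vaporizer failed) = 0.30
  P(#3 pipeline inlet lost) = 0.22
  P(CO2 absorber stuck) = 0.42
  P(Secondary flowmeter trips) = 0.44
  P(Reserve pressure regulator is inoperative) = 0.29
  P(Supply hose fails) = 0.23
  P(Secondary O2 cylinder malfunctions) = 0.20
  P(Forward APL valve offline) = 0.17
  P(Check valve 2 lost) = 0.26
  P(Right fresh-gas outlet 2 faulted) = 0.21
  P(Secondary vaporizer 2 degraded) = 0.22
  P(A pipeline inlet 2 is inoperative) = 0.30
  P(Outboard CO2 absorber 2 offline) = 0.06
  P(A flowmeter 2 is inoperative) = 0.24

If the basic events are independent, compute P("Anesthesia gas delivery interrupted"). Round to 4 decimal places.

0.1179

P(Breathing circuit inoperative) [OR] = 1 − (1−0.41) × (1−0.12) = 0.480800
P(Scavenge line down) [OR] = 1 − (1−0.480800) × (1−0.30) × (1−0.22) = 0.716517
P(O2 supply lost) [OR] = 1 − (1−0.42) × (1−0.44) × (1−0.29) × (1−0.23) = 0.822432
P(Cylinder backup unavailable) [AND] = 0.716517 × 0.822432 × 0.20 = 0.117857
P(Vaporizer chain unavailable) [AND] = 0.17 × 0.26 = 0.044200
P(Pipeline path down) [AND] = 0.044200 × 0.21 × 0.22 × 0.30 = 0.000613
P(Breathing circuit 2 unavailable) [AND] = 0.000613 × 0.06 × 0.24 = 0.000009
P(Anesthesia gas delivery interrupted) [OR] = 1 − (1−0.117857) × (1−0.000009) = 0.117865
Rounded to 4 decimal places: P(Anesthesia gas delivery interrupted) ≈ 0.1179.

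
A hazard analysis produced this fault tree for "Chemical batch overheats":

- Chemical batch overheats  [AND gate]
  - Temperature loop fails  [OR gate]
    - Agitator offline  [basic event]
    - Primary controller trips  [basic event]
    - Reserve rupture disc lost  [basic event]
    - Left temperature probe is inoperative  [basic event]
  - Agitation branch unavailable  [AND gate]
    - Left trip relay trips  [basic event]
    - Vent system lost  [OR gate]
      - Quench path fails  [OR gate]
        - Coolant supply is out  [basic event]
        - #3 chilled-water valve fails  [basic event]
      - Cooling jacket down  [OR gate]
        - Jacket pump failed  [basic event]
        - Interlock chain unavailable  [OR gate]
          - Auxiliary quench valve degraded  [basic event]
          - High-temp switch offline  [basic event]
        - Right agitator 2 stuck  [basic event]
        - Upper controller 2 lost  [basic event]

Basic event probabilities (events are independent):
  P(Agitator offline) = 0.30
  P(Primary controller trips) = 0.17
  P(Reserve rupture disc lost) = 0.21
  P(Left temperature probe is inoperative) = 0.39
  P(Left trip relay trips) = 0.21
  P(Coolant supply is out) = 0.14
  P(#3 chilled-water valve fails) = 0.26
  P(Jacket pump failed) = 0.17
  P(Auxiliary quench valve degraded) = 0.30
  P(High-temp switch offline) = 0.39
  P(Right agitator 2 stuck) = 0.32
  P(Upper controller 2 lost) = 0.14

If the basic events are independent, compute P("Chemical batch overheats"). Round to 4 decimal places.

0.1313

P(Temperature loop fails) [OR] = 1 − (1−0.30) × (1−0.17) × (1−0.21) × (1−0.39) = 0.720016
P(Quench path fails) [OR] = 1 − (1−0.14) × (1−0.26) = 0.363600
P(Interlock chain unavailable) [OR] = 1 − (1−0.30) × (1−0.39) = 0.573000
P(Cooling jacket down) [OR] = 1 − (1−0.17) × (1−0.573000) × (1−0.32) × (1−0.14) = 0.792741
P(Vent system lost) [OR] = 1 − (1−0.363600) × (1−0.792741) = 0.868100
P(Agitation branch unavailable) [AND] = 0.21 × 0.868100 = 0.182301
P(Chemical batch overheats) [AND] = 0.720016 × 0.182301 = 0.131260
Rounded to 4 decimal places: P(Chemical batch overheats) ≈ 0.1313.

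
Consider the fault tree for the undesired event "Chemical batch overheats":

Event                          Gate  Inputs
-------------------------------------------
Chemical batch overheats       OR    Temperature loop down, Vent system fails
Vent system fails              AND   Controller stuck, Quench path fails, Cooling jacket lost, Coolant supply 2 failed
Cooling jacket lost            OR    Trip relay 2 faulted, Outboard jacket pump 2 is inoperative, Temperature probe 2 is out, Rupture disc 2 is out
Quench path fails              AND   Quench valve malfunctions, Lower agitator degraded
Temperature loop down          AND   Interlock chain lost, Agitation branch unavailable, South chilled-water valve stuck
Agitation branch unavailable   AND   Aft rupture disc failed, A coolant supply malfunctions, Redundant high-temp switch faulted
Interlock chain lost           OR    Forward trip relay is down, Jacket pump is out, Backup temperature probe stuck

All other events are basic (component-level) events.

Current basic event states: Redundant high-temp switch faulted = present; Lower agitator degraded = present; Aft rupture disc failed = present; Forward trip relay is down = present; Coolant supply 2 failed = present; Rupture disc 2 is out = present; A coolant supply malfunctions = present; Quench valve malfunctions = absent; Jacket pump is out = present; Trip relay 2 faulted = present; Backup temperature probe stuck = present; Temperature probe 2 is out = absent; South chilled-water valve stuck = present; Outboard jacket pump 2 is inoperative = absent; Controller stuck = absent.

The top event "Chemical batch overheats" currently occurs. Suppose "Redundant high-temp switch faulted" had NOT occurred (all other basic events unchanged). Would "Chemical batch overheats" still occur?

Counterfactual: set "Redundant high-temp switch faulted" to not occurred.
Interlock chain lost [OR]: Forward trip relay is down=occurs, Jacket pump is out=occurs, Backup temperature probe stuck=occurs → at least one input occurs → occurs.
Agitation branch unavailable [AND]: Aft rupture disc failed=occurs, A coolant supply malfunctions=occurs, Redundant high-temp switch faulted=not → not all inputs occur → does not occur.
Temperature loop down [AND]: Interlock chain lost=occurs, Agitation branch unavailable=not, South chilled-water valve stuck=occurs → not all inputs occur → does not occur.
Quench path fails [AND]: Quench valve malfunctions=not, Lower agitator degraded=occurs → not all inputs occur → does not occur.
Cooling jacket lost [OR]: Trip relay 2 faulted=occurs, Outboard jacket pump 2 is inoperative=not, Temperature probe 2 is out=not, Rupture disc 2 is out=occurs → at least one input occurs → occurs.
Vent system fails [AND]: Controller stuck=not, Quench path fails=not, Cooling jacket lost=occurs, Coolant supply 2 failed=occurs → not all inputs occur → does not occur.
Chemical batch overheats [OR]: Temperature loop down=not, Vent system fails=not → no input occurs → does not occur.

No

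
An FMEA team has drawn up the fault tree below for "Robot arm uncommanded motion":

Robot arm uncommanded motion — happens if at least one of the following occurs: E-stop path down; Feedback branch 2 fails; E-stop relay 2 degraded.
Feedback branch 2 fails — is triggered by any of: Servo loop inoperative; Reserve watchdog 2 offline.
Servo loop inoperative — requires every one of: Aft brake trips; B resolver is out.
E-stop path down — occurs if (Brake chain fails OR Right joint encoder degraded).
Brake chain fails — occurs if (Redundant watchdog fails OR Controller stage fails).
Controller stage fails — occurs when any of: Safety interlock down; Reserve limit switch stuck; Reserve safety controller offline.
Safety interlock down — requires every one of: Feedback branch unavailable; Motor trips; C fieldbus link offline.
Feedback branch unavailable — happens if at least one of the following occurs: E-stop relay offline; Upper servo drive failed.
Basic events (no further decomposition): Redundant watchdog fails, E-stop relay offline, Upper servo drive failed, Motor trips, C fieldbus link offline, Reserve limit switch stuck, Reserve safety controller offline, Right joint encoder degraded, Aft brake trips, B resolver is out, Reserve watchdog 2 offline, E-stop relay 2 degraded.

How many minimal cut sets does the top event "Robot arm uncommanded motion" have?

9

Feedback branch unavailable [OR]: union of children's cut sets → 2 cut set(s).
Safety interlock down [AND]: one cut set from each child combined → 2 × 1 × 1 = 2 cut set(s).
Controller stage fails [OR]: union of children's cut sets → 4 cut set(s).
Brake chain fails [OR]: union of children's cut sets → 5 cut set(s).
E-stop path down [OR]: union of children's cut sets → 6 cut set(s).
Servo loop inoperative [AND]: one cut set from each child combined → 1 × 1 = 1 cut set(s).
Feedback branch 2 fails [OR]: union of children's cut sets → 2 cut set(s).
Robot arm uncommanded motion [OR]: union of children's cut sets → 9 cut set(s).
Minimal cut sets: {Redundant watchdog fails}; {C fieldbus link offline, E-stop relay offline, Motor trips}; {C fieldbus link offline, Motor trips, Upper servo drive failed}; {Reserve limit switch stuck}; {Reserve safety controller offline}; {Right joint encoder degraded}; {Aft brake trips, B resolver is out}; {Reserve watchdog 2 offline}; {E-stop relay 2 degraded}.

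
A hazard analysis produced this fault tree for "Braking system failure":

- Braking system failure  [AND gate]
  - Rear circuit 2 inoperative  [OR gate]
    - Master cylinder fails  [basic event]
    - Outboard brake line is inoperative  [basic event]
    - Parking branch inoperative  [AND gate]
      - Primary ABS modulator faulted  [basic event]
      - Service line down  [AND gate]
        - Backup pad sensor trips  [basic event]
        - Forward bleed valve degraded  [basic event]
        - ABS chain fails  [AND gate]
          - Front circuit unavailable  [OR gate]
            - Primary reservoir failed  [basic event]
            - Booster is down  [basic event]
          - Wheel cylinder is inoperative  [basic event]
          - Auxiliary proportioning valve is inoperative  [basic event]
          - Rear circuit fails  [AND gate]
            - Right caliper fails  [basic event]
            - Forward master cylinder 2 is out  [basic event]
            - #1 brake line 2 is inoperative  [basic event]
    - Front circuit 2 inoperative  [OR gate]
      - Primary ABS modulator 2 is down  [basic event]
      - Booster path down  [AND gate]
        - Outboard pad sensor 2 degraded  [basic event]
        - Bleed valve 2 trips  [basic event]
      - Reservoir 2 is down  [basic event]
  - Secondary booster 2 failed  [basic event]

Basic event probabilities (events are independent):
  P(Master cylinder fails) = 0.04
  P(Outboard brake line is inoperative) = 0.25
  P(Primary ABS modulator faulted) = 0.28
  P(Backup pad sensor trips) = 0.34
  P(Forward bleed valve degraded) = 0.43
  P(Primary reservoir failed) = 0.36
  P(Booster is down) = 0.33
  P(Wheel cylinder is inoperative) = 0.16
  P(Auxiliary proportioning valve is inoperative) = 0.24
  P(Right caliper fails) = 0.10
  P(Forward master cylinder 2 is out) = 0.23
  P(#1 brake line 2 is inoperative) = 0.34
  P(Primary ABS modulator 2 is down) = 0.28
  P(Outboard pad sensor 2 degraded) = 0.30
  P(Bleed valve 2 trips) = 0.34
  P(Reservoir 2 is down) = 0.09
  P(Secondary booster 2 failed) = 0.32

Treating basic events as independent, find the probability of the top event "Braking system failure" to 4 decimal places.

P(Front circuit unavailable) [OR] = 1 − (1−0.36) × (1−0.33) = 0.571200
P(Rear circuit fails) [AND] = 0.10 × 0.23 × 0.34 = 0.007820
P(ABS chain fails) [AND] = 0.571200 × 0.16 × 0.24 × 0.007820 = 0.000172
P(Service line down) [AND] = 0.34 × 0.43 × 0.000172 = 0.000025
P(Parking branch inoperative) [AND] = 0.28 × 0.000025 = 0.000007
P(Booster path down) [AND] = 0.30 × 0.34 = 0.102000
P(Front circuit 2 inoperative) [OR] = 1 − (1−0.28) × (1−0.102000) × (1−0.09) = 0.411630
P(Rear circuit 2 inoperative) [OR] = 1 − (1−0.04) × (1−0.25) × (1−0.000007) × (1−0.411630) = 0.576377
P(Braking system failure) [AND] = 0.576377 × 0.32 = 0.184441
Rounded to 4 decimal places: P(Braking system failure) ≈ 0.1844.

0.1844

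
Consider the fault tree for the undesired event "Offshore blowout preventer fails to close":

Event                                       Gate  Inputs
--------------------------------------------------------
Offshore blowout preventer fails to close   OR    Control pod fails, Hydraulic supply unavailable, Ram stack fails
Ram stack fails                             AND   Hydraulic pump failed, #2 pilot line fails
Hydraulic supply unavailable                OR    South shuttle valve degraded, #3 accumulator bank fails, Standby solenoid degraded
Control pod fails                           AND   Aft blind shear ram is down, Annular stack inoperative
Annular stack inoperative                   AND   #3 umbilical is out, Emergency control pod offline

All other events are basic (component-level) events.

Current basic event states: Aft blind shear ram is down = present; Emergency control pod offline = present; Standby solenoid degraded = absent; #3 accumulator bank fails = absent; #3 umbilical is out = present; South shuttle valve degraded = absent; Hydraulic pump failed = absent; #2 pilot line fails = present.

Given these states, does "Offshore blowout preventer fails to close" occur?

Annular stack inoperative [AND]: #3 umbilical is out=occurs, Emergency control pod offline=occurs → all inputs occur → occurs.
Control pod fails [AND]: Aft blind shear ram is down=occurs, Annular stack inoperative=occurs → all inputs occur → occurs.
Hydraulic supply unavailable [OR]: South shuttle valve degraded=not, #3 accumulator bank fails=not, Standby solenoid degraded=not → no input occurs → does not occur.
Ram stack fails [AND]: Hydraulic pump failed=not, #2 pilot line fails=occurs → not all inputs occur → does not occur.
Offshore blowout preventer fails to close [OR]: Control pod fails=occurs, Hydraulic supply unavailable=not, Ram stack fails=not → at least one input occurs → occurs.

Yes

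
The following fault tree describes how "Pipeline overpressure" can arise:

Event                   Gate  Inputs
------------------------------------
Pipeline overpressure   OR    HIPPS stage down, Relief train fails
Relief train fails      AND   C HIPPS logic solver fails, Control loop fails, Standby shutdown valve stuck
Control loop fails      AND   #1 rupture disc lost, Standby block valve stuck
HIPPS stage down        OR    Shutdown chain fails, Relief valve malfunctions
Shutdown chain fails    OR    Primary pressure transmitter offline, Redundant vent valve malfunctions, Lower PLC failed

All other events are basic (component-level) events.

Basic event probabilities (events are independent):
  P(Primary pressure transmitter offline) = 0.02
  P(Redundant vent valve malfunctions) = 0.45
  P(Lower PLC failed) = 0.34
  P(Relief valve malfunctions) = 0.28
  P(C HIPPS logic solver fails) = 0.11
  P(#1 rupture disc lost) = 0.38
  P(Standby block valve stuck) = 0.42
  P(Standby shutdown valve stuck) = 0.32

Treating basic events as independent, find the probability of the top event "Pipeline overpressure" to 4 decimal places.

0.7453

P(Shutdown chain fails) [OR] = 1 − (1−0.02) × (1−0.45) × (1−0.34) = 0.644260
P(HIPPS stage down) [OR] = 1 − (1−0.644260) × (1−0.28) = 0.743867
P(Control loop fails) [AND] = 0.38 × 0.42 = 0.159600
P(Relief train fails) [AND] = 0.11 × 0.159600 × 0.32 = 0.005618
P(Pipeline overpressure) [OR] = 1 − (1−0.743867) × (1−0.005618) = 0.745306
Rounded to 4 decimal places: P(Pipeline overpressure) ≈ 0.7453.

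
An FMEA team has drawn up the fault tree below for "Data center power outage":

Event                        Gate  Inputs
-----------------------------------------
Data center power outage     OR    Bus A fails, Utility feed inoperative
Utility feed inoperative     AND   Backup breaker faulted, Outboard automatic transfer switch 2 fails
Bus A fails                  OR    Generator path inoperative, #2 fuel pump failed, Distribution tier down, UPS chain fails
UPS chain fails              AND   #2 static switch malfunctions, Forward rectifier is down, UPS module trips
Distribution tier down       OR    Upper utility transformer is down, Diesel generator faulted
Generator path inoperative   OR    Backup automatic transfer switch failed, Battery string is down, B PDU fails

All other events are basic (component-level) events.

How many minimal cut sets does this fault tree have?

Generator path inoperative [OR]: union of children's cut sets → 3 cut set(s).
Distribution tier down [OR]: union of children's cut sets → 2 cut set(s).
UPS chain fails [AND]: one cut set from each child combined → 1 × 1 × 1 = 1 cut set(s).
Bus A fails [OR]: union of children's cut sets → 7 cut set(s).
Utility feed inoperative [AND]: one cut set from each child combined → 1 × 1 = 1 cut set(s).
Data center power outage [OR]: union of children's cut sets → 8 cut set(s).
Minimal cut sets: {Backup automatic transfer switch failed}; {Battery string is down}; {B PDU fails}; {#2 fuel pump failed}; {Upper utility transformer is down}; {Diesel generator faulted}; {#2 static switch malfunctions, Forward rectifier is down, UPS module trips}; {Backup breaker faulted, Outboard automatic transfer switch 2 fails}.

8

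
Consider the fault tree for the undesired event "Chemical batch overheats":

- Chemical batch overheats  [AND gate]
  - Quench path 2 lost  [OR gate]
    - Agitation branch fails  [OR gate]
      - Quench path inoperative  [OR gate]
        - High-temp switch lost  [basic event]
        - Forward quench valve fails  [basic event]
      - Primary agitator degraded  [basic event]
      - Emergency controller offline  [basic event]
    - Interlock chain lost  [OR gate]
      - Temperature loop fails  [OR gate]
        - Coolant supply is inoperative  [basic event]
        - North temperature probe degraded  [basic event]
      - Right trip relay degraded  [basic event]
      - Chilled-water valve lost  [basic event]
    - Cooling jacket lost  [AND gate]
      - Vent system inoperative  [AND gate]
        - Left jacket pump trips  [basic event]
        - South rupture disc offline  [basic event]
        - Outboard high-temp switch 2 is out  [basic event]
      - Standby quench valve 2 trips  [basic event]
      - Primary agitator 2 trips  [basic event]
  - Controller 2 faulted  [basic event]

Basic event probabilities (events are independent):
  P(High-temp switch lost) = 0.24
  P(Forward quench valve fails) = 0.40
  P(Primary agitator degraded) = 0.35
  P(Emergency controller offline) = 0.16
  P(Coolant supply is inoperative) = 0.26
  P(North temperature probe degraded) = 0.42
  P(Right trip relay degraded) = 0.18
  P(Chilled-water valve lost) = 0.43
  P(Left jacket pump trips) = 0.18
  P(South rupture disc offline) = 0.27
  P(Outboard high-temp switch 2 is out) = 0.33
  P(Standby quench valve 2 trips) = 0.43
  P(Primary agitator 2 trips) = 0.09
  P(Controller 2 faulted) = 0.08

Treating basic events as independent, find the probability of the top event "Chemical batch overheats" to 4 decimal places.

P(Quench path inoperative) [OR] = 1 − (1−0.24) × (1−0.40) = 0.544000
P(Agitation branch fails) [OR] = 1 − (1−0.544000) × (1−0.35) × (1−0.16) = 0.751024
P(Temperature loop fails) [OR] = 1 − (1−0.26) × (1−0.42) = 0.570800
P(Interlock chain lost) [OR] = 1 − (1−0.570800) × (1−0.18) × (1−0.43) = 0.799392
P(Vent system inoperative) [AND] = 0.18 × 0.27 × 0.33 = 0.016038
P(Cooling jacket lost) [AND] = 0.016038 × 0.43 × 0.09 = 0.000621
P(Quench path 2 lost) [OR] = 1 − (1−0.751024) × (1−0.799392) × (1−0.000621) = 0.950084
P(Chemical batch overheats) [AND] = 0.950084 × 0.08 = 0.076007
Rounded to 4 decimal places: P(Chemical batch overheats) ≈ 0.0760.

0.0760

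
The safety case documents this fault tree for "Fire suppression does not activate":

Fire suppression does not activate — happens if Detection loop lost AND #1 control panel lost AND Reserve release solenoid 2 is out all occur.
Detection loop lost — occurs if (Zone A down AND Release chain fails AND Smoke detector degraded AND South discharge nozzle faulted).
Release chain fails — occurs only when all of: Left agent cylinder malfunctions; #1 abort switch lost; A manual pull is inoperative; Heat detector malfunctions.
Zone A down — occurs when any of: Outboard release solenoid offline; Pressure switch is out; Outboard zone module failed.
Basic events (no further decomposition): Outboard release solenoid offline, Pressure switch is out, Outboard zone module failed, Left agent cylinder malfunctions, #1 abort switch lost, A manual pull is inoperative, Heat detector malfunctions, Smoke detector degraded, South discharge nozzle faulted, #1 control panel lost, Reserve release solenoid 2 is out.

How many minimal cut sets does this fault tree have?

Zone A down [OR]: union of children's cut sets → 3 cut set(s).
Release chain fails [AND]: one cut set from each child combined → 1 × 1 × 1 × 1 = 1 cut set(s).
Detection loop lost [AND]: one cut set from each child combined → 3 × 1 × 1 × 1 = 3 cut set(s).
Fire suppression does not activate [AND]: one cut set from each child combined → 3 × 1 × 1 = 3 cut set(s).
Minimal cut sets: {#1 abort switch lost, #1 control panel lost, A manual pull is inoperative, Heat detector malfunctions, Left agent cylinder malfunctions, Outboard release solenoid offline, Reserve release solenoid 2 is out, Smoke detector degraded, South discharge nozzle faulted}; {#1 abort switch lost, #1 control panel lost, A manual pull is inoperative, Heat detector malfunctions, Left agent cylinder malfunctions, Pressure switch is out, Reserve release solenoid 2 is out, Smoke detector degraded, South discharge nozzle faulted}; {#1 abort switch lost, #1 control panel lost, A manual pull is inoperative, Heat detector malfunctions, Left agent cylinder malfunctions, Outboard zone module failed, Reserve release solenoid 2 is out, Smoke detector degraded, South discharge nozzle faulted}.

3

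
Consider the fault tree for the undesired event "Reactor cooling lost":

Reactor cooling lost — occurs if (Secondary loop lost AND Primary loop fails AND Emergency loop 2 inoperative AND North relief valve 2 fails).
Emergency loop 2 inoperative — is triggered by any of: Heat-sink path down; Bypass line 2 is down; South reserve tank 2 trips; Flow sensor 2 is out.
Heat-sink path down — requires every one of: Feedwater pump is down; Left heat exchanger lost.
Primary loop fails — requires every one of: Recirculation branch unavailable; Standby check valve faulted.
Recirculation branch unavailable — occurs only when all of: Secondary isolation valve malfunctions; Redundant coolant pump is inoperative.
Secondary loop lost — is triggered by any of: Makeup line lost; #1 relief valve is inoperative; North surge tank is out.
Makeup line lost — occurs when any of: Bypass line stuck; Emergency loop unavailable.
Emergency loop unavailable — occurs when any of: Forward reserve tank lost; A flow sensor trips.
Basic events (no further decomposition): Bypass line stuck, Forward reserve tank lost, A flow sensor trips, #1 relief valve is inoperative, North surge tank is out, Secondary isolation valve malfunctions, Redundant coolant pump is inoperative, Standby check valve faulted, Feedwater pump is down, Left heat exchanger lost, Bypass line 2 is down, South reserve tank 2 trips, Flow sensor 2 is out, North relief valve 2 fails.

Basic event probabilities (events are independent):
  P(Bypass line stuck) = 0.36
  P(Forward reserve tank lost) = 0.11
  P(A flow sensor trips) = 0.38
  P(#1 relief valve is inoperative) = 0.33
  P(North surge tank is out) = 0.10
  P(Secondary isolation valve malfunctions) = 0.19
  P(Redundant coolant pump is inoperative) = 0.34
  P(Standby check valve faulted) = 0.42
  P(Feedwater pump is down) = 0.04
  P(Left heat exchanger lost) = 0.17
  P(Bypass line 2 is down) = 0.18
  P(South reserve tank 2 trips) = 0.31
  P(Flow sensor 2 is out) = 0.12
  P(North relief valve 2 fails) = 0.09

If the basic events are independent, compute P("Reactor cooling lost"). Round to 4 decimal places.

P(Emergency loop unavailable) [OR] = 1 − (1−0.11) × (1−0.38) = 0.448200
P(Makeup line lost) [OR] = 1 − (1−0.36) × (1−0.448200) = 0.646848
P(Secondary loop lost) [OR] = 1 − (1−0.646848) × (1−0.33) × (1−0.10) = 0.787049
P(Recirculation branch unavailable) [AND] = 0.19 × 0.34 = 0.064600
P(Primary loop fails) [AND] = 0.064600 × 0.42 = 0.027132
P(Heat-sink path down) [AND] = 0.04 × 0.17 = 0.006800
P(Emergency loop 2 inoperative) [OR] = 1 − (1−0.006800) × (1−0.18) × (1−0.31) × (1−0.12) = 0.505482
P(Reactor cooling lost) [AND] = 0.787049 × 0.027132 × 0.505482 × 0.09 = 0.000971
Rounded to 4 decimal places: P(Reactor cooling lost) ≈ 0.0010.

0.0010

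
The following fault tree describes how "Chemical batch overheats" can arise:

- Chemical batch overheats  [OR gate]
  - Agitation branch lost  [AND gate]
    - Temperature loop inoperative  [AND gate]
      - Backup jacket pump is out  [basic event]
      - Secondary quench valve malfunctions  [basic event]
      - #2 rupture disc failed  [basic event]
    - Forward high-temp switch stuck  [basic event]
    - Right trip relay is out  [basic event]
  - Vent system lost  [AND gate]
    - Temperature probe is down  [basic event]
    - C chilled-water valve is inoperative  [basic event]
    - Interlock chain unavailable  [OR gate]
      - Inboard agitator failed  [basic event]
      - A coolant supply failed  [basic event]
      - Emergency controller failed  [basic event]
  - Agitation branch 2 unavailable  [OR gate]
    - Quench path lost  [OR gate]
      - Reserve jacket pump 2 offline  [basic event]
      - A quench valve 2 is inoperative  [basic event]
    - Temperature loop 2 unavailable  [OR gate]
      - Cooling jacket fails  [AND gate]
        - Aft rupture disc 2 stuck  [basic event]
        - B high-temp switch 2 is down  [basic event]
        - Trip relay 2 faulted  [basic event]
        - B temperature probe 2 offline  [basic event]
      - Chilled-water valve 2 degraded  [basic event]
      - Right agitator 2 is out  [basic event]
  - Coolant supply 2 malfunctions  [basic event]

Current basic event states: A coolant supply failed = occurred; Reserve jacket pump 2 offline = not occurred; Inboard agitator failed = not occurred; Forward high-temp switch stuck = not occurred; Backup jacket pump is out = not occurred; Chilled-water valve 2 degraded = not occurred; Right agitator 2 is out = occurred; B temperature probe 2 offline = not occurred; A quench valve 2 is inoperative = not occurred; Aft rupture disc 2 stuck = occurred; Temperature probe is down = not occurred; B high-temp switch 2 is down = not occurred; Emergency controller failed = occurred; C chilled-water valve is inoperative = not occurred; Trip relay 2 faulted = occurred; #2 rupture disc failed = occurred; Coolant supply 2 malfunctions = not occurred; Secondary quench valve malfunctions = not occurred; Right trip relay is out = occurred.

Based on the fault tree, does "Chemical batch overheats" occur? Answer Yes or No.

Yes

Temperature loop inoperative [AND]: Backup jacket pump is out=not, Secondary quench valve malfunctions=not, #2 rupture disc failed=occurs → not all inputs occur → does not occur.
Agitation branch lost [AND]: Temperature loop inoperative=not, Forward high-temp switch stuck=not, Right trip relay is out=occurs → not all inputs occur → does not occur.
Interlock chain unavailable [OR]: Inboard agitator failed=not, A coolant supply failed=occurs, Emergency controller failed=occurs → at least one input occurs → occurs.
Vent system lost [AND]: Temperature probe is down=not, C chilled-water valve is inoperative=not, Interlock chain unavailable=occurs → not all inputs occur → does not occur.
Quench path lost [OR]: Reserve jacket pump 2 offline=not, A quench valve 2 is inoperative=not → no input occurs → does not occur.
Cooling jacket fails [AND]: Aft rupture disc 2 stuck=occurs, B high-temp switch 2 is down=not, Trip relay 2 faulted=occurs, B temperature probe 2 offline=not → not all inputs occur → does not occur.
Temperature loop 2 unavailable [OR]: Cooling jacket fails=not, Chilled-water valve 2 degraded=not, Right agitator 2 is out=occurs → at least one input occurs → occurs.
Agitation branch 2 unavailable [OR]: Quench path lost=not, Temperature loop 2 unavailable=occurs → at least one input occurs → occurs.
Chemical batch overheats [OR]: Agitation branch lost=not, Vent system lost=not, Agitation branch 2 unavailable=occurs, Coolant supply 2 malfunctions=not → at least one input occurs → occurs.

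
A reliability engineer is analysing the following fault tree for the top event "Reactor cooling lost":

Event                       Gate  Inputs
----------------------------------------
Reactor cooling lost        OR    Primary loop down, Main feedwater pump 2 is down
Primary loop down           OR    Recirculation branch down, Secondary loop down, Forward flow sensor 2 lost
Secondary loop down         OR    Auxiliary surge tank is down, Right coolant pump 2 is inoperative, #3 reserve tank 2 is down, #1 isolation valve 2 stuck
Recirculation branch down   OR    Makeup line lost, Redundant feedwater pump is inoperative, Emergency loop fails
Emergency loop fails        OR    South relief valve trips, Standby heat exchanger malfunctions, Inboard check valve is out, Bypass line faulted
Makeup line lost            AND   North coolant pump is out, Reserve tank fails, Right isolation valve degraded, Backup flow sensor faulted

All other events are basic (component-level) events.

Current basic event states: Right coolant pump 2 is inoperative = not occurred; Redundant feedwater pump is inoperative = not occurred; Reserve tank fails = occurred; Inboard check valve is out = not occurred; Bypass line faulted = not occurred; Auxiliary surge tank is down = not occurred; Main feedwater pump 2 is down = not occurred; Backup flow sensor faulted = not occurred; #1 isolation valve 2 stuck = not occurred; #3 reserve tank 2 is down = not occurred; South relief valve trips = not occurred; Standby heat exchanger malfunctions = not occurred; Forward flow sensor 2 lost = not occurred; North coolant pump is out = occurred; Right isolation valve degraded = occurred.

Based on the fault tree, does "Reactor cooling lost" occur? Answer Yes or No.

No

Makeup line lost [AND]: North coolant pump is out=occurs, Reserve tank fails=occurs, Right isolation valve degraded=occurs, Backup flow sensor faulted=not → not all inputs occur → does not occur.
Emergency loop fails [OR]: South relief valve trips=not, Standby heat exchanger malfunctions=not, Inboard check valve is out=not, Bypass line faulted=not → no input occurs → does not occur.
Recirculation branch down [OR]: Makeup line lost=not, Redundant feedwater pump is inoperative=not, Emergency loop fails=not → no input occurs → does not occur.
Secondary loop down [OR]: Auxiliary surge tank is down=not, Right coolant pump 2 is inoperative=not, #3 reserve tank 2 is down=not, #1 isolation valve 2 stuck=not → no input occurs → does not occur.
Primary loop down [OR]: Recirculation branch down=not, Secondary loop down=not, Forward flow sensor 2 lost=not → no input occurs → does not occur.
Reactor cooling lost [OR]: Primary loop down=not, Main feedwater pump 2 is down=not → no input occurs → does not occur.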